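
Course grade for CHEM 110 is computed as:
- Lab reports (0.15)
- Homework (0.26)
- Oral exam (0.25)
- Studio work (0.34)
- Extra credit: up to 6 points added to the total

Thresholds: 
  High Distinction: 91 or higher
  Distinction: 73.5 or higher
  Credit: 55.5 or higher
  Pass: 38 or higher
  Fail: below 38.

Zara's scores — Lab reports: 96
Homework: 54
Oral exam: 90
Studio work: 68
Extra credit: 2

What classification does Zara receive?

Weighted total:
  Lab reports 96 × 0.15 = 14.4
  Homework 54 × 0.26 = 14.04
  Oral exam 90 × 0.25 = 22.5
  Studio work 68 × 0.34 = 23.12
Sum = 74.06
Extra credit: 74.06 + 2 = 76.06
76.06 is ≥ 73.5 and < 91 → Distinction

Distinction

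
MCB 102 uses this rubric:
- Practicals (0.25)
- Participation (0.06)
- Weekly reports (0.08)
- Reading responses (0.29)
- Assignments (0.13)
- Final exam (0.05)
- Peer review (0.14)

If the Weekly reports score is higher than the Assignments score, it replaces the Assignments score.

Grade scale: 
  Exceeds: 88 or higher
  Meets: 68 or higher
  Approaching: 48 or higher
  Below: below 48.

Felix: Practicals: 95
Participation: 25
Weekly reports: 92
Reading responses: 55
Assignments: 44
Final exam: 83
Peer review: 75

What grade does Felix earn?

Weekly reports (92) > Assignments (44), so Assignments counts as 92.
Weighted total:
  Practicals 95 × 0.25 = 23.75
  Participation 25 × 0.06 = 1.5
  Weekly reports 92 × 0.08 = 7.36
  Reading responses 55 × 0.29 = 15.95
  Assignments 92 × 0.13 = 11.96
  Final exam 83 × 0.05 = 4.15
  Peer review 75 × 0.14 = 10.5
Sum = 75.17
75.17 is ≥ 68 and < 88 → Meets

Meets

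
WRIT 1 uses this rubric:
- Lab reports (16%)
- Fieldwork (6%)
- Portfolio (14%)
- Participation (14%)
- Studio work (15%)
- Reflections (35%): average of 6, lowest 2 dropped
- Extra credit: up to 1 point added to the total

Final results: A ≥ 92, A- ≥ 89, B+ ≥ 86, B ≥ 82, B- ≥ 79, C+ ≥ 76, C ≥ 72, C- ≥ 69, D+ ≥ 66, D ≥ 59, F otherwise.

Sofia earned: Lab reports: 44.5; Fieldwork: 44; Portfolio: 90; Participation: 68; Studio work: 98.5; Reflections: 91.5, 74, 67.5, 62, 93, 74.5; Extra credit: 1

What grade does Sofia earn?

C+

Reflections: drop 62, 67.5 → average of remaining 4 = 333/4 = 83.25
Weighted total:
  Lab reports 44.5 × 0.16 = 7.12
  Fieldwork 44 × 0.06 = 2.64
  Portfolio 90 × 0.14 = 12.6
  Participation 68 × 0.14 = 9.52
  Studio work 98.5 × 0.15 = 14.775
  Reflections 83.25 × 0.35 = 29.1375
Sum = 75.7925
Extra credit: 75.7925 + 1 = 76.7925
76.7925 is ≥ 76 and < 79 → C+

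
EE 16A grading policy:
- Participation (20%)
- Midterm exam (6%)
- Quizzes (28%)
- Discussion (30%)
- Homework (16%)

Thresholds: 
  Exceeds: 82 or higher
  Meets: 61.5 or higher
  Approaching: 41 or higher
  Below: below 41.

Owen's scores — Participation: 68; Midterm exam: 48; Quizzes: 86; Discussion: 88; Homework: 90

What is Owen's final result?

Meets

Weighted total:
  Participation 68 × 0.2 = 13.6
  Midterm exam 48 × 0.06 = 2.88
  Quizzes 86 × 0.28 = 24.08
  Discussion 88 × 0.3 = 26.4
  Homework 90 × 0.16 = 14.4
Sum = 81.36
81.36 is ≥ 61.5 and < 82 → Meets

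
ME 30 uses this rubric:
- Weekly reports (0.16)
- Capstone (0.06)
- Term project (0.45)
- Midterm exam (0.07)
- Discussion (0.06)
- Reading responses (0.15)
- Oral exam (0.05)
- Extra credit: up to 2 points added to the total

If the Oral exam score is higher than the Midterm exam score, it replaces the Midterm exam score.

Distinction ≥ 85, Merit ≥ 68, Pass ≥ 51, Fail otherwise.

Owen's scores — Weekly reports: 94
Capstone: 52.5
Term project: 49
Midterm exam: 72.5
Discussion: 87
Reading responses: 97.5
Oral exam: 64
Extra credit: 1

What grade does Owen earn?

Oral exam (64) ≤ Midterm exam (72.5), so Midterm exam stays at 72.5.
Weighted total:
  Weekly reports 94 × 0.16 = 15.04
  Capstone 52.5 × 0.06 = 3.15
  Term project 49 × 0.45 = 22.05
  Midterm exam 72.5 × 0.07 = 5.075
  Discussion 87 × 0.06 = 5.22
  Reading responses 97.5 × 0.15 = 14.625
  Oral exam 64 × 0.05 = 3.2
Sum = 68.36
Extra credit: 68.36 + 1 = 69.36
69.36 is ≥ 68 and < 85 → Merit

Merit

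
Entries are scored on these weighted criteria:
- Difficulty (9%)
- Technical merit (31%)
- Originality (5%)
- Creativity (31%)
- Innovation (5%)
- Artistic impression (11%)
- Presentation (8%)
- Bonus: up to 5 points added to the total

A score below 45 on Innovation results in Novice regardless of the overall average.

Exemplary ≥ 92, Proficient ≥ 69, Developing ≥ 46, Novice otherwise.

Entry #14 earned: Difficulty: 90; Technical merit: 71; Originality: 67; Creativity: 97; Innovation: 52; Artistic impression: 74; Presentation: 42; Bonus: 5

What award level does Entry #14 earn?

Proficient

Innovation score 52 ≥ 45: minimum met.
Weighted total:
  Difficulty 90 × 0.09 = 8.1
  Technical merit 71 × 0.31 = 22.01
  Originality 67 × 0.05 = 3.35
  Creativity 97 × 0.31 = 30.07
  Innovation 52 × 0.05 = 2.6
  Artistic impression 74 × 0.11 = 8.14
  Presentation 42 × 0.08 = 3.36
Sum = 77.63
Bonus: 77.63 + 5 = 82.63
82.63 is ≥ 69 and < 92 → Proficient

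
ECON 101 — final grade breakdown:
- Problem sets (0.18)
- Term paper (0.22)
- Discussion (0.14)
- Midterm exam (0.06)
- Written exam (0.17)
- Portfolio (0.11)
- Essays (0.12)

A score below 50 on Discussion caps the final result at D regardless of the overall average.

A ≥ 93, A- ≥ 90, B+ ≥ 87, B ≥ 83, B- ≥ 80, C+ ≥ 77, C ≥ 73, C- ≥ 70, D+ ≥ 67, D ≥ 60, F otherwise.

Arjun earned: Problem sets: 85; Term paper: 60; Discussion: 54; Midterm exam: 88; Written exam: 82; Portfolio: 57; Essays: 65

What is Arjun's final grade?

Discussion score 54 ≥ 50: minimum met.
Weighted total:
  Problem sets 85 × 0.18 = 15.3
  Term paper 60 × 0.22 = 13.2
  Discussion 54 × 0.14 = 7.56
  Midterm exam 88 × 0.06 = 5.28
  Written exam 82 × 0.17 = 13.94
  Portfolio 57 × 0.11 = 6.27
  Essays 65 × 0.12 = 7.8
Sum = 69.35
69.35 is ≥ 67 and < 70 → D+

D+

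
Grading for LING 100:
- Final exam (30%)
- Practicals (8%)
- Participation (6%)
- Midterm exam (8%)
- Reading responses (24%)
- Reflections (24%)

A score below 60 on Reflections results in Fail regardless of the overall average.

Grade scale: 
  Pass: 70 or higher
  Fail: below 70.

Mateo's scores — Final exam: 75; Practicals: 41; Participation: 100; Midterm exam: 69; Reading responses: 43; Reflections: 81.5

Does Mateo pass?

Reflections score 81.5 ≥ 60: minimum met.
Weighted total:
  Final exam 75 × 0.3 = 22.5
  Practicals 41 × 0.08 = 3.28
  Participation 100 × 0.06 = 6
  Midterm exam 69 × 0.08 = 5.52
  Reading responses 43 × 0.24 = 10.32
  Reflections 81.5 × 0.24 = 19.56
Sum = 67.18
67.18 < 70 → Fail

Fail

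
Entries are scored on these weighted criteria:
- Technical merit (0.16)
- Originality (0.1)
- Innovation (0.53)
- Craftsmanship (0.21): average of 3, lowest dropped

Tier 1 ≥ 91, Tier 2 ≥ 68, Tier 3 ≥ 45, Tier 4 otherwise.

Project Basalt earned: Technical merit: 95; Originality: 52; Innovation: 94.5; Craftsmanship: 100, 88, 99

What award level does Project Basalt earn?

Craftsmanship: drop 88 → average of remaining 2 = 199/2 = 99.5
Weighted total:
  Technical merit 95 × 0.16 = 15.2
  Originality 52 × 0.1 = 5.2
  Innovation 94.5 × 0.53 = 50.085
  Craftsmanship 99.5 × 0.21 = 20.895
Sum = 91.38
91.38 ≥ 91 → Tier 1

Tier 1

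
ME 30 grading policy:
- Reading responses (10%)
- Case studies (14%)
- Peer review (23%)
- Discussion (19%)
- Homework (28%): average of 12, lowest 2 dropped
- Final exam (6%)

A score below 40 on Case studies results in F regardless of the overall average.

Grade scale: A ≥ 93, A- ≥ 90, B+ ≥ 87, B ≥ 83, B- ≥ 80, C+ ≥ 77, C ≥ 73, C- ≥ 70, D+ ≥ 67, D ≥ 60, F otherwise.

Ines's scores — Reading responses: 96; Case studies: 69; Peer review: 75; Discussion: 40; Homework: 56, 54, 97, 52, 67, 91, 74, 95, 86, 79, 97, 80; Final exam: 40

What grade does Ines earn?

D+

Homework: drop 52, 54 → average of remaining 10 = 822/10 = 82.2
Case studies score 69 ≥ 40: minimum met.
Weighted total:
  Reading responses 96 × 0.1 = 9.6
  Case studies 69 × 0.14 = 9.66
  Peer review 75 × 0.23 = 17.25
  Discussion 40 × 0.19 = 7.6
  Homework 82.2 × 0.28 = 23.016
  Final exam 40 × 0.06 = 2.4
Sum = 69.526
69.526 is ≥ 67 and < 70 → D+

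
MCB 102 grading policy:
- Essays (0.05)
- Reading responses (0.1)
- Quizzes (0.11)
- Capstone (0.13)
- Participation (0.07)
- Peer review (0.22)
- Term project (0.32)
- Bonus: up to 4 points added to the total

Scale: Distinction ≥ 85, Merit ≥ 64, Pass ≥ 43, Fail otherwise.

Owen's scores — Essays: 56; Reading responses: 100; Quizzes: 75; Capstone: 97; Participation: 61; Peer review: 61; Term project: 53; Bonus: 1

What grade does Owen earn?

Merit

Weighted total:
  Essays 56 × 0.05 = 2.8
  Reading responses 100 × 0.1 = 10
  Quizzes 75 × 0.11 = 8.25
  Capstone 97 × 0.13 = 12.61
  Participation 61 × 0.07 = 4.27
  Peer review 61 × 0.22 = 13.42
  Term project 53 × 0.32 = 16.96
Sum = 68.31
Bonus: 68.31 + 1 = 69.31
69.31 is ≥ 64 and < 85 → Merit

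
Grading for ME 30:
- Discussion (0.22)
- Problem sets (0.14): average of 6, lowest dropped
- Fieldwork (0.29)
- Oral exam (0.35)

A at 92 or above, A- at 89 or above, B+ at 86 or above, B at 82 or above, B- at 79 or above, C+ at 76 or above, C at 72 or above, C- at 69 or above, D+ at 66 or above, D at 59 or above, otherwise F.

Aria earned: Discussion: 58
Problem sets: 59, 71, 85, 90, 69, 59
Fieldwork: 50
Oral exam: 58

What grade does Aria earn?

Problem sets: drop 59 → average of remaining 5 = 374/5 = 74.8
Weighted total:
  Discussion 58 × 0.22 = 12.76
  Problem sets 74.8 × 0.14 = 10.472
  Fieldwork 50 × 0.29 = 14.5
  Oral exam 58 × 0.35 = 20.3
Sum = 58.032
58.032 < 59 → F

F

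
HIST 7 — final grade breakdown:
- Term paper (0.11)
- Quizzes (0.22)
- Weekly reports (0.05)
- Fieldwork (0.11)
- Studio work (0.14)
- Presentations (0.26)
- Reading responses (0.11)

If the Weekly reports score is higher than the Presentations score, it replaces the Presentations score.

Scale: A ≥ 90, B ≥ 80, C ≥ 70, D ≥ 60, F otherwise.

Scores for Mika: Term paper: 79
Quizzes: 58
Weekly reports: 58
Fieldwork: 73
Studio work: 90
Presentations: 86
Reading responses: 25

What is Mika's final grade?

Weekly reports (58) ≤ Presentations (86), so Presentations stays at 86.
Weighted total:
  Term paper 79 × 0.11 = 8.69
  Quizzes 58 × 0.22 = 12.76
  Weekly reports 58 × 0.05 = 2.9
  Fieldwork 73 × 0.11 = 8.03
  Studio work 90 × 0.14 = 12.6
  Presentations 86 × 0.26 = 22.36
  Reading responses 25 × 0.11 = 2.75
Sum = 70.09
70.09 is ≥ 70 and < 80 → C

C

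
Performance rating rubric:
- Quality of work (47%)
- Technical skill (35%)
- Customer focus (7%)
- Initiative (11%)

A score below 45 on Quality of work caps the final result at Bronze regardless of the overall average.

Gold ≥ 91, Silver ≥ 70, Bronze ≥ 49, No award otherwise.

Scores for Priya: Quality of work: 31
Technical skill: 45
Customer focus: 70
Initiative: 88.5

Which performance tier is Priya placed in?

Quality of work score 31 < 45: minimum not met.
Weighted total:
  Quality of work 31 × 0.47 = 14.57
  Technical skill 45 × 0.35 = 15.75
  Customer focus 70 × 0.07 = 4.9
  Initiative 88.5 × 0.11 = 9.735
Sum = 44.955
44.955 would be No award; cap at Bronze applies → No award.

No award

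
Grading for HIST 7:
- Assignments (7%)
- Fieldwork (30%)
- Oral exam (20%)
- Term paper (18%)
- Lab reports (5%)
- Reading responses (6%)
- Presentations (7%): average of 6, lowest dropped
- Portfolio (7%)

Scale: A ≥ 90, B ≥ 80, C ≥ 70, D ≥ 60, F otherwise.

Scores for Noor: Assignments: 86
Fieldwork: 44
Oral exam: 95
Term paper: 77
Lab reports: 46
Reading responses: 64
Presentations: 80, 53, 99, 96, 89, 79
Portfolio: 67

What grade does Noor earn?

Presentations: drop 53 → average of remaining 5 = 443/5 = 88.6
Weighted total:
  Assignments 86 × 0.07 = 6.02
  Fieldwork 44 × 0.3 = 13.2
  Oral exam 95 × 0.2 = 19
  Term paper 77 × 0.18 = 13.86
  Lab reports 46 × 0.05 = 2.3
  Reading responses 64 × 0.06 = 3.84
  Presentations 88.6 × 0.07 = 6.202
  Portfolio 67 × 0.07 = 4.69
Sum = 69.112
69.112 is ≥ 60 and < 70 → D

D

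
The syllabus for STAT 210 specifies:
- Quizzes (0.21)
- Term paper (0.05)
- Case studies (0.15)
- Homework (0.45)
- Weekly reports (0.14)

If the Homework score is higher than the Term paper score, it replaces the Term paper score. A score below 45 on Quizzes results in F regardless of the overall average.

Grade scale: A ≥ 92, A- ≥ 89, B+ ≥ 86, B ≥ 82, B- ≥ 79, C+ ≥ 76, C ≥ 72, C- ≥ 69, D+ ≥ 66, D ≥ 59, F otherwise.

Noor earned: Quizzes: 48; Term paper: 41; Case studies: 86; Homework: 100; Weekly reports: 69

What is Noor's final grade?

Homework (100) > Term paper (41), so Term paper counts as 100.
Quizzes score 48 ≥ 45: minimum met.
Weighted total:
  Quizzes 48 × 0.21 = 10.08
  Term paper 100 × 0.05 = 5
  Case studies 86 × 0.15 = 12.9
  Homework 100 × 0.45 = 45
  Weekly reports 69 × 0.14 = 9.66
Sum = 82.64
82.64 is ≥ 82 and < 86 → B

B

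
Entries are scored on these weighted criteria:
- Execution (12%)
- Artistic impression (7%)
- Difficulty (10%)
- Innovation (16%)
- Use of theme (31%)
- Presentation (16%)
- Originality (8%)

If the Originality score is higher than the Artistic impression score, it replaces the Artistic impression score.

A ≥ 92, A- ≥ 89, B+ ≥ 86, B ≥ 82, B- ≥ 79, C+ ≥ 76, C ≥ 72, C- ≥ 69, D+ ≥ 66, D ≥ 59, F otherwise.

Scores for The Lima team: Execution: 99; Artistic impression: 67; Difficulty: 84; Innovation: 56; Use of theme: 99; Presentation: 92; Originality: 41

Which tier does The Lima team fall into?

Originality (41) ≤ Artistic impression (67), so Artistic impression stays at 67.
Weighted total:
  Execution 99 × 0.12 = 11.88
  Artistic impression 67 × 0.07 = 4.69
  Difficulty 84 × 0.1 = 8.4
  Innovation 56 × 0.16 = 8.96
  Use of theme 99 × 0.31 = 30.69
  Presentation 92 × 0.16 = 14.72
  Originality 41 × 0.08 = 3.28
Sum = 82.62
82.62 is ≥ 82 and < 86 → B

B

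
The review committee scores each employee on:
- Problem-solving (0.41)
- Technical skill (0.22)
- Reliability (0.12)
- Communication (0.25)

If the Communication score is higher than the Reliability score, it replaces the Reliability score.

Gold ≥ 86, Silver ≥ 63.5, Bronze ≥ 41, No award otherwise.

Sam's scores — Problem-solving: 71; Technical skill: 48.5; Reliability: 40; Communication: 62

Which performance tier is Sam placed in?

Bronze

Communication (62) > Reliability (40), so Reliability counts as 62.
Weighted total:
  Problem-solving 71 × 0.41 = 29.11
  Technical skill 48.5 × 0.22 = 10.67
  Reliability 62 × 0.12 = 7.44
  Communication 62 × 0.25 = 15.5
Sum = 62.72
62.72 is ≥ 41 and < 63.5 → Bronze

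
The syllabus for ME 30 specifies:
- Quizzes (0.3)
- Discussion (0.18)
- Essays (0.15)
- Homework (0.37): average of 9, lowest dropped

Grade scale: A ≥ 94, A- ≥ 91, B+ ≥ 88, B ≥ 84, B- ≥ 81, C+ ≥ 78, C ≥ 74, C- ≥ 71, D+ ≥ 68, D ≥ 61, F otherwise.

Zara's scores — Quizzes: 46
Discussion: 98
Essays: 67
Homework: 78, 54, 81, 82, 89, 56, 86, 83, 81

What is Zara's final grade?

D+

Homework: drop 54 → average of remaining 8 = 636/8 = 79.5
Weighted total:
  Quizzes 46 × 0.3 = 13.8
  Discussion 98 × 0.18 = 17.64
  Essays 67 × 0.15 = 10.05
  Homework 79.5 × 0.37 = 29.415
Sum = 70.905
70.905 is ≥ 68 and < 71 → D+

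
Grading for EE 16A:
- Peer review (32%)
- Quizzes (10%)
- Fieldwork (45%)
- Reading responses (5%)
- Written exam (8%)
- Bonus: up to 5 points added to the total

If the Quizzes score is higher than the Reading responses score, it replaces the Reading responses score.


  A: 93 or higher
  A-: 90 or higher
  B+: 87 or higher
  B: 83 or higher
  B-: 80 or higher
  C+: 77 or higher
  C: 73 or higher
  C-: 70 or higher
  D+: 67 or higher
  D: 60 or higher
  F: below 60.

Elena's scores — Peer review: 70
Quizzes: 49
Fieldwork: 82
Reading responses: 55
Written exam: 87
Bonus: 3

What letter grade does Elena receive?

Quizzes (49) ≤ Reading responses (55), so Reading responses stays at 55.
Weighted total:
  Peer review 70 × 0.32 = 22.4
  Quizzes 49 × 0.1 = 4.9
  Fieldwork 82 × 0.45 = 36.9
  Reading responses 55 × 0.05 = 2.75
  Written exam 87 × 0.08 = 6.96
Sum = 73.91
Bonus: 73.91 + 3 = 76.91
76.91 is ≥ 73 and < 77 → C

C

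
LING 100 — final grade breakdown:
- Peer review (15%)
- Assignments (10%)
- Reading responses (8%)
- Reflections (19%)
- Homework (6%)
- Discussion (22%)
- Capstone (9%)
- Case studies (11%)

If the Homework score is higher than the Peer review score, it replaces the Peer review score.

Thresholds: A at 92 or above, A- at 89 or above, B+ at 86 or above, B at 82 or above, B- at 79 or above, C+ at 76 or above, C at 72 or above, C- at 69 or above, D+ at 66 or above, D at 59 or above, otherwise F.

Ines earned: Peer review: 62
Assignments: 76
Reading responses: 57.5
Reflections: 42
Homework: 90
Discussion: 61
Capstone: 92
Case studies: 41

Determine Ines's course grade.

D

Homework (90) > Peer review (62), so Peer review counts as 90.
Weighted total:
  Peer review 90 × 0.15 = 13.5
  Assignments 76 × 0.1 = 7.6
  Reading responses 57.5 × 0.08 = 4.6
  Reflections 42 × 0.19 = 7.98
  Homework 90 × 0.06 = 5.4
  Discussion 61 × 0.22 = 13.42
  Capstone 92 × 0.09 = 8.28
  Case studies 41 × 0.11 = 4.51
Sum = 65.29
65.29 is ≥ 59 and < 66 → D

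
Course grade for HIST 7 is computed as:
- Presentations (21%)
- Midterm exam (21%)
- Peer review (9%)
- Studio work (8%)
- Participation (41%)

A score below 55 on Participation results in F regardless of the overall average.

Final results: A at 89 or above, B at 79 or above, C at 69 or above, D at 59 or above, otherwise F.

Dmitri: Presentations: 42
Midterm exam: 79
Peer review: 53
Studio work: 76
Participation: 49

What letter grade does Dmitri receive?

F

Participation score 49 < 55: minimum not met.
Weighted total:
  Presentations 42 × 0.21 = 8.82
  Midterm exam 79 × 0.21 = 16.59
  Peer review 53 × 0.09 = 4.77
  Studio work 76 × 0.08 = 6.08
  Participation 49 × 0.41 = 20.09
Sum = 56.35
Because the Participation minimum was not met, the result is F.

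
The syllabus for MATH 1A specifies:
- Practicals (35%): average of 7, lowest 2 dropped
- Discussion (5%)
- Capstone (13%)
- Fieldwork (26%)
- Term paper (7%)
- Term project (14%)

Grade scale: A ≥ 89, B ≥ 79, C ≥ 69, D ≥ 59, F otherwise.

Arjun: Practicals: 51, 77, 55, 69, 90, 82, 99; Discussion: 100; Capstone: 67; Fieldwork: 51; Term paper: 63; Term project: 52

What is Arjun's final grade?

Practicals: drop 51, 55 → average of remaining 5 = 417/5 = 83.4
Weighted total:
  Practicals 83.4 × 0.35 = 29.19
  Discussion 100 × 0.05 = 5
  Capstone 67 × 0.13 = 8.71
  Fieldwork 51 × 0.26 = 13.26
  Term paper 63 × 0.07 = 4.41
  Term project 52 × 0.14 = 7.28
Sum = 67.85
67.85 is ≥ 59 and < 69 → D

D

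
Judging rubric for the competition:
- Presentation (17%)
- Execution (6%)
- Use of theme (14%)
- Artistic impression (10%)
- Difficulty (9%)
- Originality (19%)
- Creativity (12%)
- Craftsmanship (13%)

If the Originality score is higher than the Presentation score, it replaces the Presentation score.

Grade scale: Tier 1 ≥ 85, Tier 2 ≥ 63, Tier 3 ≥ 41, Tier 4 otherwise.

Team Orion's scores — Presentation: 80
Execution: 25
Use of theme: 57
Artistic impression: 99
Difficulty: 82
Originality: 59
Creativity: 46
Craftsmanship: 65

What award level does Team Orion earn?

Tier 2

Originality (59) ≤ Presentation (80), so Presentation stays at 80.
Weighted total:
  Presentation 80 × 0.17 = 13.6
  Execution 25 × 0.06 = 1.5
  Use of theme 57 × 0.14 = 7.98
  Artistic impression 99 × 0.1 = 9.9
  Difficulty 82 × 0.09 = 7.38
  Originality 59 × 0.19 = 11.21
  Creativity 46 × 0.12 = 5.52
  Craftsmanship 65 × 0.13 = 8.45
Sum = 65.54
65.54 is ≥ 63 and < 85 → Tier 2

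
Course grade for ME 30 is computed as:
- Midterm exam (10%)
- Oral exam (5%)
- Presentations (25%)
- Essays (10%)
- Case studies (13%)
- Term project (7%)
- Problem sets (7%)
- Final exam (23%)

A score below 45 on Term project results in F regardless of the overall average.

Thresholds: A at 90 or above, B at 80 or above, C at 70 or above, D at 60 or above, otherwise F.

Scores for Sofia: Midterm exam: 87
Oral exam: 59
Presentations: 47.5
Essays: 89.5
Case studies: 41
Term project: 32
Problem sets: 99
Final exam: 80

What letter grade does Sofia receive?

F

Term project score 32 < 45: minimum not met.
Weighted total:
  Midterm exam 87 × 0.1 = 8.7
  Oral exam 59 × 0.05 = 2.95
  Presentations 47.5 × 0.25 = 11.875
  Essays 89.5 × 0.1 = 8.95
  Case studies 41 × 0.13 = 5.33
  Term project 32 × 0.07 = 2.24
  Problem sets 99 × 0.07 = 6.93
  Final exam 80 × 0.23 = 18.4
Sum = 65.375
Because the Term project minimum was not met, the result is F.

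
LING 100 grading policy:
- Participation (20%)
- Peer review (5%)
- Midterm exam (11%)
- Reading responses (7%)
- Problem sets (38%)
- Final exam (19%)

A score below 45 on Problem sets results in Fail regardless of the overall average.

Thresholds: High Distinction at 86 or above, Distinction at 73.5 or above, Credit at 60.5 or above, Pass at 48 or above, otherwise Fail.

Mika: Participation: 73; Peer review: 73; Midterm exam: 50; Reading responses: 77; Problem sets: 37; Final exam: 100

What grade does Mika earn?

Fail

Problem sets score 37 < 45: minimum not met.
Weighted total:
  Participation 73 × 0.2 = 14.6
  Peer review 73 × 0.05 = 3.65
  Midterm exam 50 × 0.11 = 5.5
  Reading responses 77 × 0.07 = 5.39
  Problem sets 37 × 0.38 = 14.06
  Final exam 100 × 0.19 = 19
Sum = 62.2
Because the Problem sets minimum was not met, the result is Fail.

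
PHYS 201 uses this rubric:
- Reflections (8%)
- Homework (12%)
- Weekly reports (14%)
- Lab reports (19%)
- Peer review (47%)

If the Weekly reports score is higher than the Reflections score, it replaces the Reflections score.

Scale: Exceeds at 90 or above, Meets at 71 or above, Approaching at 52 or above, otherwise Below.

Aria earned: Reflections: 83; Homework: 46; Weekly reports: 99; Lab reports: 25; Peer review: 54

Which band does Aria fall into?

Approaching

Weekly reports (99) > Reflections (83), so Reflections counts as 99.
Weighted total:
  Reflections 99 × 0.08 = 7.92
  Homework 46 × 0.12 = 5.52
  Weekly reports 99 × 0.14 = 13.86
  Lab reports 25 × 0.19 = 4.75
  Peer review 54 × 0.47 = 25.38
Sum = 57.43
57.43 is ≥ 52 and < 71 → Approaching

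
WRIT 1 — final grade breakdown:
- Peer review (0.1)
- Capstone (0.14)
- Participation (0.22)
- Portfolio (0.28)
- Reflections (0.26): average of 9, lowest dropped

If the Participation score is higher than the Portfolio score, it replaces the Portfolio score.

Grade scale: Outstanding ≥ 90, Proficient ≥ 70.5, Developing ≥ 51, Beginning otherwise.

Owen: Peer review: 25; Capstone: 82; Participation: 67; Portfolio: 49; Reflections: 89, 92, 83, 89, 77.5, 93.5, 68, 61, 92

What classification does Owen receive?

Developing

Reflections: drop 61 → average of remaining 8 = 684/8 = 85.5
Participation (67) > Portfolio (49), so Portfolio counts as 67.
Weighted total:
  Peer review 25 × 0.1 = 2.5
  Capstone 82 × 0.14 = 11.48
  Participation 67 × 0.22 = 14.74
  Portfolio 67 × 0.28 = 18.76
  Reflections 85.5 × 0.26 = 22.23
Sum = 69.71
69.71 is ≥ 51 and < 70.5 → Developing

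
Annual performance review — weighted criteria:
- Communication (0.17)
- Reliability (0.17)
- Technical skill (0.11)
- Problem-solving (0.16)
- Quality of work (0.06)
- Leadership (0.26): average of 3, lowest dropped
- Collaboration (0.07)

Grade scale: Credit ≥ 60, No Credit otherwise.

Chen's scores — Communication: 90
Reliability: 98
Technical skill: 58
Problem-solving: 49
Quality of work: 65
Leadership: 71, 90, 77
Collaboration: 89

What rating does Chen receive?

Credit

Leadership: drop 71 → average of remaining 2 = 167/2 = 83.5
Weighted total:
  Communication 90 × 0.17 = 15.3
  Reliability 98 × 0.17 = 16.66
  Technical skill 58 × 0.11 = 6.38
  Problem-solving 49 × 0.16 = 7.84
  Quality of work 65 × 0.06 = 3.9
  Leadership 83.5 × 0.26 = 21.71
  Collaboration 89 × 0.07 = 6.23
Sum = 78.02
78.02 ≥ 60 → Credit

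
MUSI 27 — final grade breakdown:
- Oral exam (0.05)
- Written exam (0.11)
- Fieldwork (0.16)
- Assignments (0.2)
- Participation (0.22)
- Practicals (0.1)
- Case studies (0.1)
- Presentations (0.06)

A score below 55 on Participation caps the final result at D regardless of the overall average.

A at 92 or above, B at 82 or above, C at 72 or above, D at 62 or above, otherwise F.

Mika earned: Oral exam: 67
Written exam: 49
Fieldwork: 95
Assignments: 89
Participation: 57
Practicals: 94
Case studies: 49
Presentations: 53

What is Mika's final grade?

Participation score 57 ≥ 55: minimum met.
Weighted total:
  Oral exam 67 × 0.05 = 3.35
  Written exam 49 × 0.11 = 5.39
  Fieldwork 95 × 0.16 = 15.2
  Assignments 89 × 0.2 = 17.8
  Participation 57 × 0.22 = 12.54
  Practicals 94 × 0.1 = 9.4
  Case studies 49 × 0.1 = 4.9
  Presentations 53 × 0.06 = 3.18
Sum = 71.76
71.76 is ≥ 62 and < 72 → D

D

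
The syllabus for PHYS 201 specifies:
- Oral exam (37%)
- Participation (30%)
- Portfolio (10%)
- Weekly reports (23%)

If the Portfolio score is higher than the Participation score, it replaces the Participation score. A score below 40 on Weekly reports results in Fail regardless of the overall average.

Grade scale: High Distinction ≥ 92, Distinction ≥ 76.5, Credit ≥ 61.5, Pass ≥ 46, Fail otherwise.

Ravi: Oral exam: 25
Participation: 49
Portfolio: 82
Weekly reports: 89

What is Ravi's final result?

Credit

Portfolio (82) > Participation (49), so Participation counts as 82.
Weekly reports score 89 ≥ 40: minimum met.
Weighted total:
  Oral exam 25 × 0.37 = 9.25
  Participation 82 × 0.3 = 24.6
  Portfolio 82 × 0.1 = 8.2
  Weekly reports 89 × 0.23 = 20.47
Sum = 62.52
62.52 is ≥ 61.5 and < 76.5 → Credit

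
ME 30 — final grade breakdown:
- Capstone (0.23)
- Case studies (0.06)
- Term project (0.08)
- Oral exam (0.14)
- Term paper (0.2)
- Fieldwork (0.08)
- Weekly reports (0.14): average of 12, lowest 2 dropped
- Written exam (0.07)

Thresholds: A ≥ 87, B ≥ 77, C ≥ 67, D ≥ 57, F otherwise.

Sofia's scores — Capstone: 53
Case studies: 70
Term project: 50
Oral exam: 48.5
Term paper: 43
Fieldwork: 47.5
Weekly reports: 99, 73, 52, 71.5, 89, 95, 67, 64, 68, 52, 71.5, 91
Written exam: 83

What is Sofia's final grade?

Weekly reports: drop 52, 52 → average of remaining 10 = 789/10 = 78.9
Weighted total:
  Capstone 53 × 0.23 = 12.19
  Case studies 70 × 0.06 = 4.2
  Term project 50 × 0.08 = 4
  Oral exam 48.5 × 0.14 = 6.79
  Term paper 43 × 0.2 = 8.6
  Fieldwork 47.5 × 0.08 = 3.8
  Weekly reports 78.9 × 0.14 = 11.046
  Written exam 83 × 0.07 = 5.81
Sum = 56.436
56.436 < 57 → F

F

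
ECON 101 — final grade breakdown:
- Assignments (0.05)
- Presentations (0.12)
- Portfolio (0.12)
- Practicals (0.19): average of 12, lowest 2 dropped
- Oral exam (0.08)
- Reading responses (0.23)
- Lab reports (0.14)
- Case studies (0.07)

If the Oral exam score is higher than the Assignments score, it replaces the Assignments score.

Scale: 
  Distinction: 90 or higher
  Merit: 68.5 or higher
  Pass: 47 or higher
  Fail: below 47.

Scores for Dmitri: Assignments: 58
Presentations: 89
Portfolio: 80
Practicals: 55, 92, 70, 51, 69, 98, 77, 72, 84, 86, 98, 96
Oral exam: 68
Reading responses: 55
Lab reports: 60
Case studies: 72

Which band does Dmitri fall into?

Merit

Practicals: drop 51, 55 → average of remaining 10 = 842/10 = 84.2
Oral exam (68) > Assignments (58), so Assignments counts as 68.
Weighted total:
  Assignments 68 × 0.05 = 3.4
  Presentations 89 × 0.12 = 10.68
  Portfolio 80 × 0.12 = 9.6
  Practicals 84.2 × 0.19 = 15.998
  Oral exam 68 × 0.08 = 5.44
  Reading responses 55 × 0.23 = 12.65
  Lab reports 60 × 0.14 = 8.4
  Case studies 72 × 0.07 = 5.04
Sum = 71.208
71.208 is ≥ 68.5 and < 90 → Merit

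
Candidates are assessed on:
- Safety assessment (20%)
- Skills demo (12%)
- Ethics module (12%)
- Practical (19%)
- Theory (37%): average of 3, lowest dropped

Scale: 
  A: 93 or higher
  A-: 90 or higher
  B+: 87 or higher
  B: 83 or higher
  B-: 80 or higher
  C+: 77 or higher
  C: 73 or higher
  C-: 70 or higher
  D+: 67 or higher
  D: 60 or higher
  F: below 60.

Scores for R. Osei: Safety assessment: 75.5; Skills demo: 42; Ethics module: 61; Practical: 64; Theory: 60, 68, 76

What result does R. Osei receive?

D

Theory: drop 60 → average of remaining 2 = 144/2 = 72
Weighted total:
  Safety assessment 75.5 × 0.2 = 15.1
  Skills demo 42 × 0.12 = 5.04
  Ethics module 61 × 0.12 = 7.32
  Practical 64 × 0.19 = 12.16
  Theory 72 × 0.37 = 26.64
Sum = 66.26
66.26 is ≥ 60 and < 67 → D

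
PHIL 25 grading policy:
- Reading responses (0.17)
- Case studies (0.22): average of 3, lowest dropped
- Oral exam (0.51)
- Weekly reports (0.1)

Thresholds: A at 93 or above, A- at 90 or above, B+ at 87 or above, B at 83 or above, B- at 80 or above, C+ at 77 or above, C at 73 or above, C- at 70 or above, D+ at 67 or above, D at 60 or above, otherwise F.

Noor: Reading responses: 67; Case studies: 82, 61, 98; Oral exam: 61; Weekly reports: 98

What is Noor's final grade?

C-

Case studies: drop 61 → average of remaining 2 = 180/2 = 90
Weighted total:
  Reading responses 67 × 0.17 = 11.39
  Case studies 90 × 0.22 = 19.8
  Oral exam 61 × 0.51 = 31.11
  Weekly reports 98 × 0.1 = 9.8
Sum = 72.1
72.1 is ≥ 70 and < 73 → C-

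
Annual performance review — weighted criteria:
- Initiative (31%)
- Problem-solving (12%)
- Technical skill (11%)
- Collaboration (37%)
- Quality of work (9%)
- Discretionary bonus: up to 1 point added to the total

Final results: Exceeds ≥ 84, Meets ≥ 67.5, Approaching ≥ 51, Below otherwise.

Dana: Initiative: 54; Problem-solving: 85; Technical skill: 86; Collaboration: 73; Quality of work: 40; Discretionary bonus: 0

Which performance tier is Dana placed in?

Approaching

Weighted total:
  Initiative 54 × 0.31 = 16.74
  Problem-solving 85 × 0.12 = 10.2
  Technical skill 86 × 0.11 = 9.46
  Collaboration 73 × 0.37 = 27.01
  Quality of work 40 × 0.09 = 3.6
Sum = 67.01
Discretionary bonus: 67.01 + 0 = 67.01
67.01 is ≥ 51 and < 67.5 → Approaching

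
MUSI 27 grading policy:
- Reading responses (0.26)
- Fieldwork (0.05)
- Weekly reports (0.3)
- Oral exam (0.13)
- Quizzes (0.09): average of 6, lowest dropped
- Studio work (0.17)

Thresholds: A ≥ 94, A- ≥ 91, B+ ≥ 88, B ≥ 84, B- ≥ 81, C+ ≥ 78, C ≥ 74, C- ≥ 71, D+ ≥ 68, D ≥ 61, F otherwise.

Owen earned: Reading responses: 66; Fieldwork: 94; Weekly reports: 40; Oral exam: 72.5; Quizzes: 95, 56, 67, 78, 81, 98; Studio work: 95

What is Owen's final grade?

D

Quizzes: drop 56 → average of remaining 5 = 419/5 = 83.8
Weighted total:
  Reading responses 66 × 0.26 = 17.16
  Fieldwork 94 × 0.05 = 4.7
  Weekly reports 40 × 0.3 = 12
  Oral exam 72.5 × 0.13 = 9.425
  Quizzes 83.8 × 0.09 = 7.542
  Studio work 95 × 0.17 = 16.15
Sum = 66.977
66.977 is ≥ 61 and < 68 → D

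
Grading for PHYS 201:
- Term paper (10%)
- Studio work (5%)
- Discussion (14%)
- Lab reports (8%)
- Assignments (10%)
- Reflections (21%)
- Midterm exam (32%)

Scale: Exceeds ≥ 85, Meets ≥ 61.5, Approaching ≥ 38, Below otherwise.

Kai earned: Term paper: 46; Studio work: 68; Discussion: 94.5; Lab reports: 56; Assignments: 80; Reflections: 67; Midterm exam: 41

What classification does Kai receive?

Approaching

Weighted total:
  Term paper 46 × 0.1 = 4.6
  Studio work 68 × 0.05 = 3.4
  Discussion 94.5 × 0.14 = 13.23
  Lab reports 56 × 0.08 = 4.48
  Assignments 80 × 0.1 = 8
  Reflections 67 × 0.21 = 14.07
  Midterm exam 41 × 0.32 = 13.12
Sum = 60.9
60.9 is ≥ 38 and < 61.5 → Approaching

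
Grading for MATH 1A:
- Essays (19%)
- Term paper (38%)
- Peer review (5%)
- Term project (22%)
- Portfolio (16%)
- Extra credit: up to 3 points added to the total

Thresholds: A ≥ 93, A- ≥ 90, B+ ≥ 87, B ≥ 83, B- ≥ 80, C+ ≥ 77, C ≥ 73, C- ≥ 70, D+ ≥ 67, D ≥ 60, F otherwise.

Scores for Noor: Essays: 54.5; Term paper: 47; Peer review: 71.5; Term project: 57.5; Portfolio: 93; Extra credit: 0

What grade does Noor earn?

F

Weighted total:
  Essays 54.5 × 0.19 = 10.355
  Term paper 47 × 0.38 = 17.86
  Peer review 71.5 × 0.05 = 3.575
  Term project 57.5 × 0.22 = 12.65
  Portfolio 93 × 0.16 = 14.88
Sum = 59.32
Extra credit: 59.32 + 0 = 59.32
59.32 < 60 → F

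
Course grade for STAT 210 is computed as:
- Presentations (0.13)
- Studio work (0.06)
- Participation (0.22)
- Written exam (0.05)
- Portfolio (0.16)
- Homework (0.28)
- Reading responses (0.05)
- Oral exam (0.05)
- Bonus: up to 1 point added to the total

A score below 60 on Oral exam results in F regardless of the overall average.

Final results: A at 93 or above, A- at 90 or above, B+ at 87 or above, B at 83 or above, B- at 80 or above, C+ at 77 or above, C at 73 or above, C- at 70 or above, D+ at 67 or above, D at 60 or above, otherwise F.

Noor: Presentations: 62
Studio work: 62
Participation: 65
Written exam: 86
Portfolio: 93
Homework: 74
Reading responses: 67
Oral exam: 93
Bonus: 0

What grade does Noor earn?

C

Oral exam score 93 ≥ 60: minimum met.
Weighted total:
  Presentations 62 × 0.13 = 8.06
  Studio work 62 × 0.06 = 3.72
  Participation 65 × 0.22 = 14.3
  Written exam 86 × 0.05 = 4.3
  Portfolio 93 × 0.16 = 14.88
  Homework 74 × 0.28 = 20.72
  Reading responses 67 × 0.05 = 3.35
  Oral exam 93 × 0.05 = 4.65
Sum = 73.98
Bonus: 73.98 + 0 = 73.98
73.98 is ≥ 73 and < 77 → C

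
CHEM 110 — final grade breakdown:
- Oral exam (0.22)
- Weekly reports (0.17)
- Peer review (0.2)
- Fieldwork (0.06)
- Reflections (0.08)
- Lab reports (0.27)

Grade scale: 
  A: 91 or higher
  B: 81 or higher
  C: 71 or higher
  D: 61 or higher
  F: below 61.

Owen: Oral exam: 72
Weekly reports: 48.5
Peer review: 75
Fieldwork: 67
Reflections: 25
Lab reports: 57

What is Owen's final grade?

F

Weighted total:
  Oral exam 72 × 0.22 = 15.84
  Weekly reports 48.5 × 0.17 = 8.245
  Peer review 75 × 0.2 = 15
  Fieldwork 67 × 0.06 = 4.02
  Reflections 25 × 0.08 = 2
  Lab reports 57 × 0.27 = 15.39
Sum = 60.495
60.495 < 61 → F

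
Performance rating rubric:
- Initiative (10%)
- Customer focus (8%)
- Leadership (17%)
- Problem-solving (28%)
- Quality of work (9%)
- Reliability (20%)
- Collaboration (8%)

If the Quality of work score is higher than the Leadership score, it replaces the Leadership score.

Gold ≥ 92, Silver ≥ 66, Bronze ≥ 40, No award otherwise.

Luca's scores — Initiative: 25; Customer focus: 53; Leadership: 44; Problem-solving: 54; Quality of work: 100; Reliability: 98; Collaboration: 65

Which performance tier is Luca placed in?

Quality of work (100) > Leadership (44), so Leadership counts as 100.
Weighted total:
  Initiative 25 × 0.1 = 2.5
  Customer focus 53 × 0.08 = 4.24
  Leadership 100 × 0.17 = 17
  Problem-solving 54 × 0.28 = 15.12
  Quality of work 100 × 0.09 = 9
  Reliability 98 × 0.2 = 19.6
  Collaboration 65 × 0.08 = 5.2
Sum = 72.66
72.66 is ≥ 66 and < 92 → Silver

Silver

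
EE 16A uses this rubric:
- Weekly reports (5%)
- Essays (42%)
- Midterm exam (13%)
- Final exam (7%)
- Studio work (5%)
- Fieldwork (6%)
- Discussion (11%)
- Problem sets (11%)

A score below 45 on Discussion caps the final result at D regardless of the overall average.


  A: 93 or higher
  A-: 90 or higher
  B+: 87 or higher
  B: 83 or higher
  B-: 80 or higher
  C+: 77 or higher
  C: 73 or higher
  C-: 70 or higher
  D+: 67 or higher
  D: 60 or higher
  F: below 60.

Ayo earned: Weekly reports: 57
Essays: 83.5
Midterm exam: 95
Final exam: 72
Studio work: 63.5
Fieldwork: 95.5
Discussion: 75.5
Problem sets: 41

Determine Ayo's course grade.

C+

Discussion score 75.5 ≥ 45: minimum met.
Weighted total:
  Weekly reports 57 × 0.05 = 2.85
  Essays 83.5 × 0.42 = 35.07
  Midterm exam 95 × 0.13 = 12.35
  Final exam 72 × 0.07 = 5.04
  Studio work 63.5 × 0.05 = 3.175
  Fieldwork 95.5 × 0.06 = 5.73
  Discussion 75.5 × 0.11 = 8.305
  Problem sets 41 × 0.11 = 4.51
Sum = 77.03
77.03 is ≥ 77 and < 80 → C+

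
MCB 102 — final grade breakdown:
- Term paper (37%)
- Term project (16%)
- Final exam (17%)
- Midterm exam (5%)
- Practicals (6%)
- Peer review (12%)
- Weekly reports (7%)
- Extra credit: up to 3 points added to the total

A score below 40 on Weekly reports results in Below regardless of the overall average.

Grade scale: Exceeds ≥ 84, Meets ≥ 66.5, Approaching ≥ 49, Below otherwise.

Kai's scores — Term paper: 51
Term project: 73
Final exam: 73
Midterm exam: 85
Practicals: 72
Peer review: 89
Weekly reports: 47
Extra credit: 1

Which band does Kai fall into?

Weekly reports score 47 ≥ 40: minimum met.
Weighted total:
  Term paper 51 × 0.37 = 18.87
  Term project 73 × 0.16 = 11.68
  Final exam 73 × 0.17 = 12.41
  Midterm exam 85 × 0.05 = 4.25
  Practicals 72 × 0.06 = 4.32
  Peer review 89 × 0.12 = 10.68
  Weekly reports 47 × 0.07 = 3.29
Sum = 65.5
Extra credit: 65.5 + 1 = 66.5
66.5 is ≥ 66.5 and < 84 → Meets

Meets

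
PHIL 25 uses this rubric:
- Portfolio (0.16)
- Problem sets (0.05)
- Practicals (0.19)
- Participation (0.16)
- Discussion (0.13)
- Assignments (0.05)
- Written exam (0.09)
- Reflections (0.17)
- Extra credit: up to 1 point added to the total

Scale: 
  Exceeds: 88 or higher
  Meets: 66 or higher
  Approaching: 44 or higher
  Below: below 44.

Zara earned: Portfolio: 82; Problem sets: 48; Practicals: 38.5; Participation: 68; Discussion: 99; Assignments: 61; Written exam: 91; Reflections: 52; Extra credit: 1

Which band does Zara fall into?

Meets

Weighted total:
  Portfolio 82 × 0.16 = 13.12
  Problem sets 48 × 0.05 = 2.4
  Practicals 38.5 × 0.19 = 7.315
  Participation 68 × 0.16 = 10.88
  Discussion 99 × 0.13 = 12.87
  Assignments 61 × 0.05 = 3.05
  Written exam 91 × 0.09 = 8.19
  Reflections 52 × 0.17 = 8.84
Sum = 66.665
Extra credit: 66.665 + 1 = 67.665
67.665 is ≥ 66 and < 88 → Meets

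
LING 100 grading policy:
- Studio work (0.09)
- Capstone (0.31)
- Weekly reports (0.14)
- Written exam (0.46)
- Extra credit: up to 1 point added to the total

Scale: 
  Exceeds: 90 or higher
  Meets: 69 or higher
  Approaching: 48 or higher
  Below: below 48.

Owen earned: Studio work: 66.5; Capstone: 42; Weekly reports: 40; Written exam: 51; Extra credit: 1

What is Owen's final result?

Weighted total:
  Studio work 66.5 × 0.09 = 5.985
  Capstone 42 × 0.31 = 13.02
  Weekly reports 40 × 0.14 = 5.6
  Written exam 51 × 0.46 = 23.46
Sum = 48.065
Extra credit: 48.065 + 1 = 49.065
49.065 is ≥ 48 and < 69 → Approaching

Approaching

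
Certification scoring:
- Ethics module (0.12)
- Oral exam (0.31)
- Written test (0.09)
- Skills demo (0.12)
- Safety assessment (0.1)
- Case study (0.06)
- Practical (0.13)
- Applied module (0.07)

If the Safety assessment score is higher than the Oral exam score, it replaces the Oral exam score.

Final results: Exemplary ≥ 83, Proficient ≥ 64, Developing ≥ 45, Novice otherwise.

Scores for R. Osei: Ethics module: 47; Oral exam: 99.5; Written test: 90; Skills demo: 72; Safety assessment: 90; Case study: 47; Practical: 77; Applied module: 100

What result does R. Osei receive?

Proficient

Safety assessment (90) ≤ Oral exam (99.5), so Oral exam stays at 99.5.
Weighted total:
  Ethics module 47 × 0.12 = 5.64
  Oral exam 99.5 × 0.31 = 30.845
  Written test 90 × 0.09 = 8.1
  Skills demo 72 × 0.12 = 8.64
  Safety assessment 90 × 0.1 = 9
  Case study 47 × 0.06 = 2.82
  Practical 77 × 0.13 = 10.01
  Applied module 100 × 0.07 = 7
Sum = 82.055
82.055 is ≥ 64 and < 83 → Proficient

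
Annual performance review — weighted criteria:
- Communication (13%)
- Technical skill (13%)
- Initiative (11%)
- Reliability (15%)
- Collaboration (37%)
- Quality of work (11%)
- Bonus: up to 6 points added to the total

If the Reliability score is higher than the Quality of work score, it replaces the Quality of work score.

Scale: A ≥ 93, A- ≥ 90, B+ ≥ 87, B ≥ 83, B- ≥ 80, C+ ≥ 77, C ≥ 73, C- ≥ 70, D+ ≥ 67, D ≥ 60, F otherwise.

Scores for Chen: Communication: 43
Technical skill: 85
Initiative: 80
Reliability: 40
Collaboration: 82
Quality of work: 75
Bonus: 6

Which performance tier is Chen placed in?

Reliability (40) ≤ Quality of work (75), so Quality of work stays at 75.
Weighted total:
  Communication 43 × 0.13 = 5.59
  Technical skill 85 × 0.13 = 11.05
  Initiative 80 × 0.11 = 8.8
  Reliability 40 × 0.15 = 6
  Collaboration 82 × 0.37 = 30.34
  Quality of work 75 × 0.11 = 8.25
Sum = 70.03
Bonus: 70.03 + 6 = 76.03
76.03 is ≥ 73 and < 77 → C

C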